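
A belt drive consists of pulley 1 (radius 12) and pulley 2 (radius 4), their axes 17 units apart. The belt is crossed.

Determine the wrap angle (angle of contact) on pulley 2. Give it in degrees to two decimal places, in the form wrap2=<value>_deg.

wrap2=320.50_deg

crossed belt: β = asin((r1+r2)/C) = asin(16/17) = 70.2501°
wrap1 = wrap2 = π + 2β = 320.5002°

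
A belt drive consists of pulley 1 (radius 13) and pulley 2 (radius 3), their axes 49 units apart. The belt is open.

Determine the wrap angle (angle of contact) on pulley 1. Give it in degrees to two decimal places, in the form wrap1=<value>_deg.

open belt: β = asin((r2−r1)/C) = asin(-10/49) = -11.7757°
wrap1 = π − 2β = 203.5515°
wrap2 = π + 2β = 156.4485°

wrap1=203.55_deg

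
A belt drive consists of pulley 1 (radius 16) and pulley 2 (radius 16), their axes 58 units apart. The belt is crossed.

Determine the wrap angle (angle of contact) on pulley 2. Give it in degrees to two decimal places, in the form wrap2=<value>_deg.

crossed belt: β = asin((r1+r2)/C) = asin(32/58) = 33.4854°
wrap1 = wrap2 = π + 2β = 246.9708°

wrap2=246.97_deg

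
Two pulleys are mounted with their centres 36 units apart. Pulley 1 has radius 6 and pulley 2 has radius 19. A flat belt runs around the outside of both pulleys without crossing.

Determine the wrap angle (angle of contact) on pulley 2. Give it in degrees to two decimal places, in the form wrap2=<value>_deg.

wrap2=222.34_deg

open belt: β = asin((r2−r1)/C) = asin(13/36) = 21.1684°
wrap1 = π − 2β = 137.6631°
wrap2 = π + 2β = 222.3369°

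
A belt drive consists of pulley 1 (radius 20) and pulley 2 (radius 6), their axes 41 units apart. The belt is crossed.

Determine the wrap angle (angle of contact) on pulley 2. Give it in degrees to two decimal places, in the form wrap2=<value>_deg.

crossed belt: β = asin((r1+r2)/C) = asin(26/41) = 39.3567°
wrap1 = wrap2 = π + 2β = 258.7134°

wrap2=258.71_deg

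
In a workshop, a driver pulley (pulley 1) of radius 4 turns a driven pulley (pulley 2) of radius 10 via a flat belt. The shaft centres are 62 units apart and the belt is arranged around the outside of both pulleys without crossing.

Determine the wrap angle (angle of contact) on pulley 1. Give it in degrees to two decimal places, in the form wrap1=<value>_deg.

open belt: β = asin((r2−r1)/C) = asin(6/62) = 5.5534°
wrap1 = π − 2β = 168.8931°
wrap2 = π + 2β = 191.1069°

wrap1=168.89_deg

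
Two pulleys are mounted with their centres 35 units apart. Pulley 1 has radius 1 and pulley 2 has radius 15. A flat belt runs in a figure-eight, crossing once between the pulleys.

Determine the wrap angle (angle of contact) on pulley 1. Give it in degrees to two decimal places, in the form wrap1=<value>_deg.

crossed belt: β = asin((r1+r2)/C) = asin(16/35) = 27.2029°
wrap1 = wrap2 = π + 2β = 234.4058°

wrap1=234.41_deg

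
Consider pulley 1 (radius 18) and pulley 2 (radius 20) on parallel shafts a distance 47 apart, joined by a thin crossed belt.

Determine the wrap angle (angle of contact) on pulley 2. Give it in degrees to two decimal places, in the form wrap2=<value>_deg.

wrap2=287.90_deg

crossed belt: β = asin((r1+r2)/C) = asin(38/47) = 53.9507°
wrap1 = wrap2 = π + 2β = 287.9013°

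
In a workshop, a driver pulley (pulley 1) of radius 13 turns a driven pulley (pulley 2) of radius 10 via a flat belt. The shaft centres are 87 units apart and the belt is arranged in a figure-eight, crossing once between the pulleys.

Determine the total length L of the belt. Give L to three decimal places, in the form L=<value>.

crossed belt: β = asin((r1+r2)/C) = asin(23/87) = 15.3294°
wrap1 = wrap2 = π + 2β = 210.6588°
tangent length = C·cosβ = 83.9047
L = (r1+r2)·wrap + 2·C·cosβ = 23·3.6767 + 2·83.9047 = 252.3733

L=252.373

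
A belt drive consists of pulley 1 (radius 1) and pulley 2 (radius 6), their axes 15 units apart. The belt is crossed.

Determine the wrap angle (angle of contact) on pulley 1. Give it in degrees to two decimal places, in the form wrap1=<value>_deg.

wrap1=235.64_deg

crossed belt: β = asin((r1+r2)/C) = asin(7/15) = 27.8181°
wrap1 = wrap2 = π + 2β = 235.6363°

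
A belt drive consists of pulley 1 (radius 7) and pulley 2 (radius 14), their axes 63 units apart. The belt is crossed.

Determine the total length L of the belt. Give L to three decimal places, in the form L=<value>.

L=199.041

crossed belt: β = asin((r1+r2)/C) = asin(21/63) = 19.4712°
wrap1 = wrap2 = π + 2β = 218.9424°
tangent length = C·cosβ = 59.3970
L = (r1+r2)·wrap + 2·C·cosβ = 21·3.8213 + 2·59.3970 = 199.0405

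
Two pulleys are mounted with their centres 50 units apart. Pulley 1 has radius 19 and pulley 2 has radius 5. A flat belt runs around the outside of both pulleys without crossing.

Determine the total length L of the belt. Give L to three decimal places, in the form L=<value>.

L=179.344

open belt: β = asin((r2−r1)/C) = asin(-14/50) = -16.2602°
wrap1 = π − 2β = 212.5204°
wrap2 = π + 2β = 147.4796°
tangent length = C·cosβ = 48.0000
L = r1·wrap1 + r2·wrap2 + 2·C·cosβ = 19·3.7092 + 5·2.5740 + 2·48.0000 = 179.3445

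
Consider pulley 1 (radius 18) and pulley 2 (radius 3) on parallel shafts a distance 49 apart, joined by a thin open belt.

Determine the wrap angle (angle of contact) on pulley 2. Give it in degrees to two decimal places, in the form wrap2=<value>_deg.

open belt: β = asin((r2−r1)/C) = asin(-15/49) = -17.8257°
wrap1 = π − 2β = 215.6514°
wrap2 = π + 2β = 144.3486°

wrap2=144.35_deg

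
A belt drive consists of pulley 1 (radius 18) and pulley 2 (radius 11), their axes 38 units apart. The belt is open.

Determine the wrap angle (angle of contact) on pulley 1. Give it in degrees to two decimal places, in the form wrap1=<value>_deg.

wrap1=201.23_deg

open belt: β = asin((r2−r1)/C) = asin(-7/38) = -10.6151°
wrap1 = π − 2β = 201.2302°
wrap2 = π + 2β = 158.7698°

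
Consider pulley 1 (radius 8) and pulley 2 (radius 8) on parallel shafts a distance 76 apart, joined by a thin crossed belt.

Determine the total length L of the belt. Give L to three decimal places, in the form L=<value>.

L=205.647

crossed belt: β = asin((r1+r2)/C) = asin(16/76) = 12.1532°
wrap1 = wrap2 = π + 2β = 204.3064°
tangent length = C·cosβ = 74.2967
L = (r1+r2)·wrap + 2·C·cosβ = 16·3.5658 + 2·74.2967 = 205.6465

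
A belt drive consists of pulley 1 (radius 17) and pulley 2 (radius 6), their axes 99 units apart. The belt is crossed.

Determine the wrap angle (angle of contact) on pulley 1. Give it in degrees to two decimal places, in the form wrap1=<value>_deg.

crossed belt: β = asin((r1+r2)/C) = asin(23/99) = 13.4339°
wrap1 = wrap2 = π + 2β = 206.8678°

wrap1=206.87_deg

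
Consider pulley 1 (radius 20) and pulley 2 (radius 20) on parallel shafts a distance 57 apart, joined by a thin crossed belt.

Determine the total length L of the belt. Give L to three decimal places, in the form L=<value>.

crossed belt: β = asin((r1+r2)/C) = asin(40/57) = 44.5679°
wrap1 = wrap2 = π + 2β = 269.1359°
tangent length = C·cosβ = 40.6079
L = (r1+r2)·wrap + 2·C·cosβ = 40·4.6973 + 2·40.6079 = 269.1080

L=269.108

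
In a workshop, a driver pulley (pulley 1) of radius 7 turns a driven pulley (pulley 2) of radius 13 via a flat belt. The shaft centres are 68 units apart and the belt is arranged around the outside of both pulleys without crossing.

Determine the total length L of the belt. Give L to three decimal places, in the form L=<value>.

L=199.362

open belt: β = asin((r2−r1)/C) = asin(6/68) = 5.0621°
wrap1 = π − 2β = 169.8758°
wrap2 = π + 2β = 190.1242°
tangent length = C·cosβ = 67.7348
L = r1·wrap1 + r2·wrap2 + 2·C·cosβ = 7·2.9649 + 13·3.3183 + 2·67.7348 = 199.3616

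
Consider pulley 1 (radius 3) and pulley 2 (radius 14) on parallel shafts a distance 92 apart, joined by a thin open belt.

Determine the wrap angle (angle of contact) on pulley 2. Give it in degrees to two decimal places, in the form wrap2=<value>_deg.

open belt: β = asin((r2−r1)/C) = asin(11/92) = 6.8670°
wrap1 = π − 2β = 166.2660°
wrap2 = π + 2β = 193.7340°

wrap2=193.73_deg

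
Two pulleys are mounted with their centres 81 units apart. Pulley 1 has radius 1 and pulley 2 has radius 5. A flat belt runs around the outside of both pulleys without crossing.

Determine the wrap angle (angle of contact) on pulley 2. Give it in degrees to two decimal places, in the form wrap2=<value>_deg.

wrap2=185.66_deg

open belt: β = asin((r2−r1)/C) = asin(4/81) = 2.8306°
wrap1 = π − 2β = 174.3389°
wrap2 = π + 2β = 185.6611°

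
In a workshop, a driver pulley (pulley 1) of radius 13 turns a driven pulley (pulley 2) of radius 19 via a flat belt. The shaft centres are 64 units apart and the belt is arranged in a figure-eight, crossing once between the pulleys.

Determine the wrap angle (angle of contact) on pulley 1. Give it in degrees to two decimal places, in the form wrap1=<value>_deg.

wrap1=240.00_deg

crossed belt: β = asin((r1+r2)/C) = asin(32/64) = 30.0000°
wrap1 = wrap2 = π + 2β = 240.0000°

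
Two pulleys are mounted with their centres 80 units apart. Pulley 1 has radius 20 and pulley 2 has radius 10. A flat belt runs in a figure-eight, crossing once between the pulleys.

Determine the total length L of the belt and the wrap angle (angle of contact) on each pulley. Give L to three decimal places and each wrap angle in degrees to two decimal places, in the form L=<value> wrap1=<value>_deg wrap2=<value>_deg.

L=265.636 wrap1=224.05_deg wrap2=224.05_deg

crossed belt: β = asin((r1+r2)/C) = asin(30/80) = 22.0243°
wrap1 = wrap2 = π + 2β = 224.0486°
tangent length = C·cosβ = 74.1620
L = (r1+r2)·wrap + 2·C·cosβ = 30·3.9104 + 2·74.1620 = 265.6356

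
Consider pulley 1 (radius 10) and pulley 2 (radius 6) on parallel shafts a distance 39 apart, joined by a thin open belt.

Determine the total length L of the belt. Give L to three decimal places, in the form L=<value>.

open belt: β = asin((r2−r1)/C) = asin(-4/39) = -5.8868°
wrap1 = π − 2β = 191.7737°
wrap2 = π + 2β = 168.2263°
tangent length = C·cosβ = 38.7943
L = r1·wrap1 + r2·wrap2 + 2·C·cosβ = 10·3.3471 + 6·2.9361 + 2·38.7943 = 128.6761

L=128.676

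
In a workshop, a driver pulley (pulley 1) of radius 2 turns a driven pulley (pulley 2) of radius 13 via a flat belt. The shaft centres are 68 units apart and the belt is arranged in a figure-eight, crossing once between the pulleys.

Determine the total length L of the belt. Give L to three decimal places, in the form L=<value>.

L=186.446

crossed belt: β = asin((r1+r2)/C) = asin(15/68) = 12.7436°
wrap1 = wrap2 = π + 2β = 205.4872°
tangent length = C·cosβ = 66.3250
L = (r1+r2)·wrap + 2·C·cosβ = 15·3.5864 + 2·66.3250 = 186.4463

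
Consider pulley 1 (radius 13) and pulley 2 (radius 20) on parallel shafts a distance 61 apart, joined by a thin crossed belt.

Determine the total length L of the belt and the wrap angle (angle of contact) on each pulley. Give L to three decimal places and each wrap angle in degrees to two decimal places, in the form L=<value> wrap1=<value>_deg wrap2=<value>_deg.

L=244.005 wrap1=245.50_deg wrap2=245.50_deg

crossed belt: β = asin((r1+r2)/C) = asin(33/61) = 32.7506°
wrap1 = wrap2 = π + 2β = 245.5012°
tangent length = C·cosβ = 51.3030
L = (r1+r2)·wrap + 2·C·cosβ = 33·4.2848 + 2·51.3030 = 244.0046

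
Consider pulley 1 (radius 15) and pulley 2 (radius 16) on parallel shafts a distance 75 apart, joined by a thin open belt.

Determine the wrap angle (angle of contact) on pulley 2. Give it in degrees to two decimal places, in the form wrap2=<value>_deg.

wrap2=181.53_deg

open belt: β = asin((r2−r1)/C) = asin(1/75) = 0.7640°
wrap1 = π − 2β = 178.4721°
wrap2 = π + 2β = 181.5279°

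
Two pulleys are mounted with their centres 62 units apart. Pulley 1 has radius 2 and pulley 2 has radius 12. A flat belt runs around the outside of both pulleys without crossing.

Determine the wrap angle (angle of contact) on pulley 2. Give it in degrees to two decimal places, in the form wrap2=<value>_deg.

open belt: β = asin((r2−r1)/C) = asin(10/62) = 9.2818°
wrap1 = π − 2β = 161.4364°
wrap2 = π + 2β = 198.5636°

wrap2=198.56_deg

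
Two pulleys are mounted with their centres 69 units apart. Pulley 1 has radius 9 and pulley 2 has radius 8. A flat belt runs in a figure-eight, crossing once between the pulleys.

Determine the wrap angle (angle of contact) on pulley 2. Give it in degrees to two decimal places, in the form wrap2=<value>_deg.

crossed belt: β = asin((r1+r2)/C) = asin(17/69) = 14.2632°
wrap1 = wrap2 = π + 2β = 208.5264°

wrap2=208.53_deg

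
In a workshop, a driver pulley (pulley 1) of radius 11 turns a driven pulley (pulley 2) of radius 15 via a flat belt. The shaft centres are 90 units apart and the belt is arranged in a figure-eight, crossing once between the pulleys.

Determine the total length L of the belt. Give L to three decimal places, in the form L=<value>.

L=269.246

crossed belt: β = asin((r1+r2)/C) = asin(26/90) = 16.7914°
wrap1 = wrap2 = π + 2β = 213.5829°
tangent length = C·cosβ = 86.1626
L = (r1+r2)·wrap + 2·C·cosβ = 26·3.7277 + 2·86.1626 = 269.2461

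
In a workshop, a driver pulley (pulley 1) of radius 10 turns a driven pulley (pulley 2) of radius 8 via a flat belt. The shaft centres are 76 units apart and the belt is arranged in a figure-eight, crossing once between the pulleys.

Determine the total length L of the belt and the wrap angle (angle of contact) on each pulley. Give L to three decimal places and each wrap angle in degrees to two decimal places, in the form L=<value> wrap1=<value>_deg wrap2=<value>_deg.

L=212.832 wrap1=207.40_deg wrap2=207.40_deg

crossed belt: β = asin((r1+r2)/C) = asin(18/76) = 13.7002°
wrap1 = wrap2 = π + 2β = 207.4005°
tangent length = C·cosβ = 73.8377
L = (r1+r2)·wrap + 2·C·cosβ = 18·3.6198 + 2·73.8377 = 212.8321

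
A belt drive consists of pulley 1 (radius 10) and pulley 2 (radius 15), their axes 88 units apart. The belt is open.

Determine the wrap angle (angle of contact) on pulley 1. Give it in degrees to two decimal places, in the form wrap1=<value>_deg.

wrap1=173.49_deg

open belt: β = asin((r2−r1)/C) = asin(5/88) = 3.2572°
wrap1 = π − 2β = 173.4856°
wrap2 = π + 2β = 186.5144°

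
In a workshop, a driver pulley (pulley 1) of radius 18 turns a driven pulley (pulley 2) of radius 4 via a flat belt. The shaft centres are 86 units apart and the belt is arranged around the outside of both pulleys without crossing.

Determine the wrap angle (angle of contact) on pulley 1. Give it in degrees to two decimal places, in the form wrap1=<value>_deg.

wrap1=198.74_deg

open belt: β = asin((r2−r1)/C) = asin(-14/86) = -9.3689°
wrap1 = π − 2β = 198.7378°
wrap2 = π + 2β = 161.2622°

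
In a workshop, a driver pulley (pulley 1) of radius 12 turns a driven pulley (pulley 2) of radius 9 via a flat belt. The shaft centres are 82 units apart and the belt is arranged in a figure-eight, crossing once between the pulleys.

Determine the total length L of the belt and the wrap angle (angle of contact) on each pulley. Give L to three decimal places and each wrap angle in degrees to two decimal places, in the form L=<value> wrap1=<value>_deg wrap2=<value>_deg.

crossed belt: β = asin((r1+r2)/C) = asin(21/82) = 14.8386°
wrap1 = wrap2 = π + 2β = 209.6773°
tangent length = C·cosβ = 79.2654
L = (r1+r2)·wrap + 2·C·cosβ = 21·3.6596 + 2·79.2654 = 235.3815

L=235.381 wrap1=209.68_deg wrap2=209.68_deg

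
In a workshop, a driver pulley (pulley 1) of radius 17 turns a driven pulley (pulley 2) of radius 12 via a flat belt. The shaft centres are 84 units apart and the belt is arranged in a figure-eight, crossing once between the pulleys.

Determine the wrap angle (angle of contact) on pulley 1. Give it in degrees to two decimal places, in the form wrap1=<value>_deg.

crossed belt: β = asin((r1+r2)/C) = asin(29/84) = 20.1963°
wrap1 = wrap2 = π + 2β = 220.3927°

wrap1=220.39_deg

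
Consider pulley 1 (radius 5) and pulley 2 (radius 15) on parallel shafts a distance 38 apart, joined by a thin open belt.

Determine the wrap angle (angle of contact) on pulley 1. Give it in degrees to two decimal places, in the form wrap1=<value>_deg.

open belt: β = asin((r2−r1)/C) = asin(10/38) = 15.2575°
wrap1 = π − 2β = 149.4850°
wrap2 = π + 2β = 210.5150°

wrap1=149.48_deg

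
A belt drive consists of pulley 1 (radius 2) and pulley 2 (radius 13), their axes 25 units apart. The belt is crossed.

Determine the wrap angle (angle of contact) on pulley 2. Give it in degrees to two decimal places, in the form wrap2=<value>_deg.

wrap2=253.74_deg

crossed belt: β = asin((r1+r2)/C) = asin(15/25) = 36.8699°
wrap1 = wrap2 = π + 2β = 253.7398°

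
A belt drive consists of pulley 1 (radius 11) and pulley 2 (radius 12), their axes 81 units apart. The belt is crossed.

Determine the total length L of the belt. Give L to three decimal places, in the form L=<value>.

crossed belt: β = asin((r1+r2)/C) = asin(23/81) = 16.4961°
wrap1 = wrap2 = π + 2β = 212.9923°
tangent length = C·cosβ = 77.6660
L = (r1+r2)·wrap + 2·C·cosβ = 23·3.7174 + 2·77.6660 = 240.8325

L=240.832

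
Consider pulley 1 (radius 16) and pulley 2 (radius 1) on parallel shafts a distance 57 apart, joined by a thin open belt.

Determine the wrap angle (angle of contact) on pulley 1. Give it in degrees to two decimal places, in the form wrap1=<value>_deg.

open belt: β = asin((r2−r1)/C) = asin(-15/57) = -15.2575°
wrap1 = π − 2β = 210.5150°
wrap2 = π + 2β = 149.4850°

wrap1=210.52_deg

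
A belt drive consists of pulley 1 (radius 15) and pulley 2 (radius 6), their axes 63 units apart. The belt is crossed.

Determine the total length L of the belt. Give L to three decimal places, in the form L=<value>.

L=199.041

crossed belt: β = asin((r1+r2)/C) = asin(21/63) = 19.4712°
wrap1 = wrap2 = π + 2β = 218.9424°
tangent length = C·cosβ = 59.3970
L = (r1+r2)·wrap + 2·C·cosβ = 21·3.8213 + 2·59.3970 = 199.0405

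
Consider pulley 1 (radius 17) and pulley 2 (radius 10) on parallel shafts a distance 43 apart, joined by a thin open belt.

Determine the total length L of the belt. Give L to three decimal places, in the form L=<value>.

open belt: β = asin((r2−r1)/C) = asin(-7/43) = -9.3689°
wrap1 = π − 2β = 198.7378°
wrap2 = π + 2β = 161.2622°
tangent length = C·cosβ = 42.4264
L = r1·wrap1 + r2·wrap2 + 2·C·cosβ = 17·3.4686 + 10·2.8146 + 2·42.4264 = 171.9651

L=171.965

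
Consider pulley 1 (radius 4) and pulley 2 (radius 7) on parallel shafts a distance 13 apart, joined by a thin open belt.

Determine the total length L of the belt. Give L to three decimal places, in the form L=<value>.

open belt: β = asin((r2−r1)/C) = asin(3/13) = 13.3424°
wrap1 = π − 2β = 153.3153°
wrap2 = π + 2β = 206.6847°
tangent length = C·cosβ = 12.6491
L = r1·wrap1 + r2·wrap2 + 2·C·cosβ = 4·2.6759 + 7·3.6073 + 2·12.6491 = 61.2529

L=61.253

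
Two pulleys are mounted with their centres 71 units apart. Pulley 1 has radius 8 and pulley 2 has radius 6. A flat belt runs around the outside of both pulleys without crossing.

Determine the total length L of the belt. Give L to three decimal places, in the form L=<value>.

L=186.039

open belt: β = asin((r2−r1)/C) = asin(-2/71) = -1.6142°
wrap1 = π − 2β = 183.2284°
wrap2 = π + 2β = 176.7716°
tangent length = C·cosβ = 70.9718
L = r1·wrap1 + r2·wrap2 + 2·C·cosβ = 8·3.1979 + 6·3.0852 + 2·70.9718 = 186.0386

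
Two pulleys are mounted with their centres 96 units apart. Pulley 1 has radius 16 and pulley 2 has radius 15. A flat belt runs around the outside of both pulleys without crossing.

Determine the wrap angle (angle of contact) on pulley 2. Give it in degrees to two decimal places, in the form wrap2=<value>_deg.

wrap2=178.81_deg

open belt: β = asin((r2−r1)/C) = asin(-1/96) = -0.5968°
wrap1 = π − 2β = 181.1937°
wrap2 = π + 2β = 178.8063°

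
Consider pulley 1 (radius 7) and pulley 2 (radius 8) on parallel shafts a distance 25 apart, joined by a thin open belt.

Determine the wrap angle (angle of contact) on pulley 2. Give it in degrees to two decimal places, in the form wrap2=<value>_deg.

open belt: β = asin((r2−r1)/C) = asin(1/25) = 2.2924°
wrap1 = π − 2β = 175.4151°
wrap2 = π + 2β = 184.5849°

wrap2=184.58_deg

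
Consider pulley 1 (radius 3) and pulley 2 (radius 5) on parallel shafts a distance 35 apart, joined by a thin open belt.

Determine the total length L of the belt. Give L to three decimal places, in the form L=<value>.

L=95.247

open belt: β = asin((r2−r1)/C) = asin(2/35) = 3.2758°
wrap1 = π − 2β = 173.4483°
wrap2 = π + 2β = 186.5517°
tangent length = C·cosβ = 34.9428
L = r1·wrap1 + r2·wrap2 + 2·C·cosβ = 3·3.0272 + 5·3.2559 + 2·34.9428 = 95.2471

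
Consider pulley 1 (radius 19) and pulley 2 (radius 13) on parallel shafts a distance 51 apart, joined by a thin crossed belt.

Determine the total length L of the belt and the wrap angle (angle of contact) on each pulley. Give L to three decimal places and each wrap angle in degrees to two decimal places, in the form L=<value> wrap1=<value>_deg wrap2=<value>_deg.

crossed belt: β = asin((r1+r2)/C) = asin(32/51) = 38.8623°
wrap1 = wrap2 = π + 2β = 257.7246°
tangent length = C·cosβ = 39.7115
L = (r1+r2)·wrap + 2·C·cosβ = 32·4.4981 + 2·39.7115 = 223.3635

L=223.364 wrap1=257.72_deg wrap2=257.72_deg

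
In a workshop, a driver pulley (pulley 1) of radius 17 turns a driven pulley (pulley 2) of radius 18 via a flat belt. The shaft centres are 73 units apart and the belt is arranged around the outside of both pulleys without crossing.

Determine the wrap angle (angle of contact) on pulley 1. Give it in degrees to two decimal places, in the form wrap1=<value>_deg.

wrap1=178.43_deg

open belt: β = asin((r2−r1)/C) = asin(1/73) = 0.7849°
wrap1 = π − 2β = 178.4302°
wrap2 = π + 2β = 181.5698°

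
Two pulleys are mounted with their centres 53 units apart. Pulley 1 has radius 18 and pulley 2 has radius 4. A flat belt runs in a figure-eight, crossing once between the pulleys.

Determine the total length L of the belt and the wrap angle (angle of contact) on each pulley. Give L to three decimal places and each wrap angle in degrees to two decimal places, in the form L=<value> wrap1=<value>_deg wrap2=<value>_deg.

crossed belt: β = asin((r1+r2)/C) = asin(22/53) = 24.5253°
wrap1 = wrap2 = π + 2β = 229.0505°
tangent length = C·cosβ = 48.2183
L = (r1+r2)·wrap + 2·C·cosβ = 22·3.9977 + 2·48.2183 = 184.3856

L=184.386 wrap1=229.05_deg wrap2=229.05_deg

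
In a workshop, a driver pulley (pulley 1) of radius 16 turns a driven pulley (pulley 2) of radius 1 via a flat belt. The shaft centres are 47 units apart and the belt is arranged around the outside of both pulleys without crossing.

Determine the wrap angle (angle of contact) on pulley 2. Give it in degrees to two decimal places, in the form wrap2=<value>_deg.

open belt: β = asin((r2−r1)/C) = asin(-15/47) = -18.6115°
wrap1 = π − 2β = 217.2229°
wrap2 = π + 2β = 142.7771°

wrap2=142.78_deg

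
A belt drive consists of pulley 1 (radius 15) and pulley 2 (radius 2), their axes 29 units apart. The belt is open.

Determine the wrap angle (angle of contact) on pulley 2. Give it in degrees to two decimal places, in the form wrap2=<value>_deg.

open belt: β = asin((r2−r1)/C) = asin(-13/29) = -26.6331°
wrap1 = π − 2β = 233.2662°
wrap2 = π + 2β = 126.7338°

wrap2=126.73_deg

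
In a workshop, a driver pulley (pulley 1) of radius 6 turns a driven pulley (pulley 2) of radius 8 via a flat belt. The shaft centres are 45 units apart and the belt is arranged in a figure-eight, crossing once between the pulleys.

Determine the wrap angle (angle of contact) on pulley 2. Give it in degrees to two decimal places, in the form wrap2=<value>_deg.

wrap2=216.25_deg

crossed belt: β = asin((r1+r2)/C) = asin(14/45) = 18.1262°
wrap1 = wrap2 = π + 2β = 216.2524°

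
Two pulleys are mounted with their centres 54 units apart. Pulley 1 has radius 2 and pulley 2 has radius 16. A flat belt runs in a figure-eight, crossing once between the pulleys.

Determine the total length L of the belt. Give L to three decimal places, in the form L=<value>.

crossed belt: β = asin((r1+r2)/C) = asin(18/54) = 19.4712°
wrap1 = wrap2 = π + 2β = 218.9424°
tangent length = C·cosβ = 50.9117
L = (r1+r2)·wrap + 2·C·cosβ = 18·3.8213 + 2·50.9117 = 170.6062

L=170.606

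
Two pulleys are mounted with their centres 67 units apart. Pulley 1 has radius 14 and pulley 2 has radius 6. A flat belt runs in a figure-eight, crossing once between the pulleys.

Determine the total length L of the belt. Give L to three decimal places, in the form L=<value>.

L=202.848

crossed belt: β = asin((r1+r2)/C) = asin(20/67) = 17.3680°
wrap1 = wrap2 = π + 2β = 214.7360°
tangent length = C·cosβ = 63.9453
L = (r1+r2)·wrap + 2·C·cosβ = 20·3.7478 + 2·63.9453 = 202.8476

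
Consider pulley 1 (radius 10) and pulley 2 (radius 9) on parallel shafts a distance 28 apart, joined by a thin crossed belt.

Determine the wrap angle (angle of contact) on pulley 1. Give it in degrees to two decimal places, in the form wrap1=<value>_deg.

wrap1=265.46_deg

crossed belt: β = asin((r1+r2)/C) = asin(19/28) = 42.7321°
wrap1 = wrap2 = π + 2β = 265.4642°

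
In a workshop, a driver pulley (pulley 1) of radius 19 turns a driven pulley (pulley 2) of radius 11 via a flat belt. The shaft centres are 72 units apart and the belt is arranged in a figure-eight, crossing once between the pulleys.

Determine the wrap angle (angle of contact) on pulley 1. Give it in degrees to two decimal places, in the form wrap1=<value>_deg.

crossed belt: β = asin((r1+r2)/C) = asin(30/72) = 24.6243°
wrap1 = wrap2 = π + 2β = 229.2486°

wrap1=229.25_deg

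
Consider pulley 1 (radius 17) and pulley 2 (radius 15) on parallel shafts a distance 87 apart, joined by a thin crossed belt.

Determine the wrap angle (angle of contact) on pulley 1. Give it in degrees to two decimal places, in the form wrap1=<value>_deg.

wrap1=223.16_deg

crossed belt: β = asin((r1+r2)/C) = asin(32/87) = 21.5810°
wrap1 = wrap2 = π + 2β = 223.1620°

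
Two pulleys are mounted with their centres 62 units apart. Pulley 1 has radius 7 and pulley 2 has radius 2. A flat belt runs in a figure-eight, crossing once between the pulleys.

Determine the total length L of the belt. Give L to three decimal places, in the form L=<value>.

L=153.583

crossed belt: β = asin((r1+r2)/C) = asin(9/62) = 8.3466°
wrap1 = wrap2 = π + 2β = 196.6932°
tangent length = C·cosβ = 61.3433
L = (r1+r2)·wrap + 2·C·cosβ = 9·3.4329 + 2·61.3433 = 153.5831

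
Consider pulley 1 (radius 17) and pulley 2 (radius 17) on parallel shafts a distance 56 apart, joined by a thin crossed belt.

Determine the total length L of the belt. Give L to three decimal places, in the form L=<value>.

L=240.176

crossed belt: β = asin((r1+r2)/C) = asin(34/56) = 37.3832°
wrap1 = wrap2 = π + 2β = 254.7664°
tangent length = C·cosβ = 44.4972
L = (r1+r2)·wrap + 2·C·cosβ = 34·4.4465 + 2·44.4972 = 240.1758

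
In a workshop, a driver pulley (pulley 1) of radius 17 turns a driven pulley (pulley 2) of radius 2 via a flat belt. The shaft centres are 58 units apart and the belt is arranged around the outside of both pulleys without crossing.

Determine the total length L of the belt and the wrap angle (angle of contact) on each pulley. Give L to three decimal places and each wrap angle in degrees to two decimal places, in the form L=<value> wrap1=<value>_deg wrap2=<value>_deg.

L=179.592 wrap1=209.98_deg wrap2=150.02_deg

open belt: β = asin((r2−r1)/C) = asin(-15/58) = -14.9882°
wrap1 = π − 2β = 209.9765°
wrap2 = π + 2β = 150.0235°
tangent length = C·cosβ = 56.0268
L = r1·wrap1 + r2·wrap2 + 2·C·cosβ = 17·3.6648 + 2·2.6184 + 2·56.0268 = 179.5916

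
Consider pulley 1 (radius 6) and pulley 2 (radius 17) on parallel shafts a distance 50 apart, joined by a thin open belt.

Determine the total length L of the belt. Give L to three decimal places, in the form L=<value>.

open belt: β = asin((r2−r1)/C) = asin(11/50) = 12.7090°
wrap1 = π − 2β = 154.5819°
wrap2 = π + 2β = 205.4181°
tangent length = C·cosβ = 48.7750
L = r1·wrap1 + r2·wrap2 + 2·C·cosβ = 6·2.6980 + 17·3.5852 + 2·48.7750 = 174.6865

L=174.687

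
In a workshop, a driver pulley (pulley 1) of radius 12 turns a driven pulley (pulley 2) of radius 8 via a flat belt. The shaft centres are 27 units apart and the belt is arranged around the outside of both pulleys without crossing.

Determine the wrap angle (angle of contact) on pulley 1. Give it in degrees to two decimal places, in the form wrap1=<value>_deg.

open belt: β = asin((r2−r1)/C) = asin(-4/27) = -8.5196°
wrap1 = π − 2β = 197.0392°
wrap2 = π + 2β = 162.9608°

wrap1=197.04_deg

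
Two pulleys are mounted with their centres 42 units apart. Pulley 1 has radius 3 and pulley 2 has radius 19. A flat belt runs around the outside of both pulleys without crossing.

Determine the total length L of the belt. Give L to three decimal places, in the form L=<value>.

L=159.287

open belt: β = asin((r2−r1)/C) = asin(16/42) = 22.3927°
wrap1 = π − 2β = 135.2146°
wrap2 = π + 2β = 224.7854°
tangent length = C·cosβ = 38.8330
L = r1·wrap1 + r2·wrap2 + 2·C·cosβ = 3·2.3599 + 19·3.9232 + 2·38.8330 = 159.2874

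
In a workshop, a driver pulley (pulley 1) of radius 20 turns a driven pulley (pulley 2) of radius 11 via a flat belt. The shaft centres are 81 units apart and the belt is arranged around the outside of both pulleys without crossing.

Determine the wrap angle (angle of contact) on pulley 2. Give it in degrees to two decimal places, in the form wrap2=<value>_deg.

wrap2=167.24_deg

open belt: β = asin((r2−r1)/C) = asin(-9/81) = -6.3794°
wrap1 = π − 2β = 192.7587°
wrap2 = π + 2β = 167.2413°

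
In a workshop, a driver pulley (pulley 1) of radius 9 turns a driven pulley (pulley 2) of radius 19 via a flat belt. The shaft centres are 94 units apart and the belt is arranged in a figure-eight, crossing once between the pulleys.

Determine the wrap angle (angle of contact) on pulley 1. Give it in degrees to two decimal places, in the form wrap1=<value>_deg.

wrap1=214.66_deg

crossed belt: β = asin((r1+r2)/C) = asin(28/94) = 17.3299°
wrap1 = wrap2 = π + 2β = 214.6597°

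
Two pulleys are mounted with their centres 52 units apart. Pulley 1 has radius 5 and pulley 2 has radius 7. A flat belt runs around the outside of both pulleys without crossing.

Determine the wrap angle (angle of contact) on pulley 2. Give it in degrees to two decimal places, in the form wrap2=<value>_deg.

open belt: β = asin((r2−r1)/C) = asin(2/52) = 2.2042°
wrap1 = π − 2β = 175.5915°
wrap2 = π + 2β = 184.4085°

wrap2=184.41_deg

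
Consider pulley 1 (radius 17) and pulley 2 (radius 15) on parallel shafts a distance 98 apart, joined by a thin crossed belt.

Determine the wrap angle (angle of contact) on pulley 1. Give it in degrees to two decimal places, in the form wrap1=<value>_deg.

crossed belt: β = asin((r1+r2)/C) = asin(32/98) = 19.0583°
wrap1 = wrap2 = π + 2β = 218.1167°

wrap1=218.12_deg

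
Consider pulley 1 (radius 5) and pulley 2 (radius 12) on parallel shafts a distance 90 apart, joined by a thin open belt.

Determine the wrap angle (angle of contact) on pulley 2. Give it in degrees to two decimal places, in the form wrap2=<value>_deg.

wrap2=188.92_deg

open belt: β = asin((r2−r1)/C) = asin(7/90) = 4.4608°
wrap1 = π − 2β = 171.0783°
wrap2 = π + 2β = 188.9217°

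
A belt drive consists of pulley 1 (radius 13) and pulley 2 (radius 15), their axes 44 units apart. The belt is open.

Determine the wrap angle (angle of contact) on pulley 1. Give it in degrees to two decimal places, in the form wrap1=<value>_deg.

open belt: β = asin((r2−r1)/C) = asin(2/44) = 2.6053°
wrap1 = π − 2β = 174.7895°
wrap2 = π + 2β = 185.2105°

wrap1=174.79_deg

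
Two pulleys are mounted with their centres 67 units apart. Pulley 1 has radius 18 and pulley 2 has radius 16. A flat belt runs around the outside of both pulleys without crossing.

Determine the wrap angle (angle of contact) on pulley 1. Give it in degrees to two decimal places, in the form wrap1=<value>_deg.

wrap1=183.42_deg

open belt: β = asin((r2−r1)/C) = asin(-2/67) = -1.7106°
wrap1 = π − 2β = 183.4212°
wrap2 = π + 2β = 176.5788°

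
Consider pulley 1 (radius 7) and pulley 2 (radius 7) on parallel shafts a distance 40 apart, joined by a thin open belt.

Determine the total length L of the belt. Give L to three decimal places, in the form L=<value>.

L=123.982

open belt: β = asin((r2−r1)/C) = asin(0/40) = 0.0000°
wrap1 = π − 2β = 180.0000°
wrap2 = π + 2β = 180.0000°
tangent length = C·cosβ = 40.0000
L = r1·wrap1 + r2·wrap2 + 2·C·cosβ = 7·3.1416 + 7·3.1416 + 2·40.0000 = 123.9823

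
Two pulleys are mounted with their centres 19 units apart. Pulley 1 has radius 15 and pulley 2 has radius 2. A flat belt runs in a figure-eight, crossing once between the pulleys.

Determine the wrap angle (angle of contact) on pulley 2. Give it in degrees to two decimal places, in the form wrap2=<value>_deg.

wrap2=306.95_deg

crossed belt: β = asin((r1+r2)/C) = asin(17/19) = 63.4746°
wrap1 = wrap2 = π + 2β = 306.9493°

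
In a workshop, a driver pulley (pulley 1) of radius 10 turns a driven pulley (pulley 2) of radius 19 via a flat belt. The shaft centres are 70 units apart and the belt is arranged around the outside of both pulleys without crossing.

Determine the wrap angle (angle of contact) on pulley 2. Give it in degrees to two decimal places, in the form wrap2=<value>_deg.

wrap2=194.77_deg

open belt: β = asin((r2−r1)/C) = asin(9/70) = 7.3870°
wrap1 = π − 2β = 165.2259°
wrap2 = π + 2β = 194.7741°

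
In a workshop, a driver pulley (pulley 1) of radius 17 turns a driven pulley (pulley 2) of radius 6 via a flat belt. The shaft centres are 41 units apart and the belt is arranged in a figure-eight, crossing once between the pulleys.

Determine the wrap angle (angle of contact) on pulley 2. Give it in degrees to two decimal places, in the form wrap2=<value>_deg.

crossed belt: β = asin((r1+r2)/C) = asin(23/41) = 34.1233°
wrap1 = wrap2 = π + 2β = 248.2466°

wrap2=248.25_deg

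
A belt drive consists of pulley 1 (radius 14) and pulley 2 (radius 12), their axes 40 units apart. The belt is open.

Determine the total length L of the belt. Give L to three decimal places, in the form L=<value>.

L=161.781

open belt: β = asin((r2−r1)/C) = asin(-2/40) = -2.8660°
wrap1 = π − 2β = 185.7320°
wrap2 = π + 2β = 174.2680°
tangent length = C·cosβ = 39.9500
L = r1·wrap1 + r2·wrap2 + 2·C·cosβ = 14·3.2416 + 12·3.0416 + 2·39.9500 = 161.7814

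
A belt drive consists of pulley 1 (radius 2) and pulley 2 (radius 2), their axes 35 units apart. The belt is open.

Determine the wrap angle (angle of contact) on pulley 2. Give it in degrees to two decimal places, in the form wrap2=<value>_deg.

open belt: β = asin((r2−r1)/C) = asin(0/35) = 0.0000°
wrap1 = π − 2β = 180.0000°
wrap2 = π + 2β = 180.0000°

wrap2=180.00_deg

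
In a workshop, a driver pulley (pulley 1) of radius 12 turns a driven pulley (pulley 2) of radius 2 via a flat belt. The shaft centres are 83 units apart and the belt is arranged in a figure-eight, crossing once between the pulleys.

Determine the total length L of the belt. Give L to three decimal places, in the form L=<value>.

crossed belt: β = asin((r1+r2)/C) = asin(14/83) = 9.7108°
wrap1 = wrap2 = π + 2β = 199.4215°
tangent length = C·cosβ = 81.8108
L = (r1+r2)·wrap + 2·C·cosβ = 14·3.4806 + 2·81.8108 = 212.3494

L=212.349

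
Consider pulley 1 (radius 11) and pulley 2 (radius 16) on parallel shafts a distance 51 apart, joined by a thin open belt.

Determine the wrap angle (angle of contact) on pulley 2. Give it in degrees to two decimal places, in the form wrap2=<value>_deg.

open belt: β = asin((r2−r1)/C) = asin(5/51) = 5.6263°
wrap1 = π − 2β = 168.7475°
wrap2 = π + 2β = 191.2525°

wrap2=191.25_deg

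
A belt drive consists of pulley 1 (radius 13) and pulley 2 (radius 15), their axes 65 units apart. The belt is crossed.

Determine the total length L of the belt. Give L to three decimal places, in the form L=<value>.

crossed belt: β = asin((r1+r2)/C) = asin(28/65) = 25.5164°
wrap1 = wrap2 = π + 2β = 231.0328°
tangent length = C·cosβ = 58.6600
L = (r1+r2)·wrap + 2·C·cosβ = 28·4.0323 + 2·58.6600 = 230.2240

L=230.224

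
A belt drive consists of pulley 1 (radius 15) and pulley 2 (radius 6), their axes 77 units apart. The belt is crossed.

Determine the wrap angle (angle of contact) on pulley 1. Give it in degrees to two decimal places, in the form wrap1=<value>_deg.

crossed belt: β = asin((r1+r2)/C) = asin(21/77) = 15.8266°
wrap1 = wrap2 = π + 2β = 211.6532°

wrap1=211.65_deg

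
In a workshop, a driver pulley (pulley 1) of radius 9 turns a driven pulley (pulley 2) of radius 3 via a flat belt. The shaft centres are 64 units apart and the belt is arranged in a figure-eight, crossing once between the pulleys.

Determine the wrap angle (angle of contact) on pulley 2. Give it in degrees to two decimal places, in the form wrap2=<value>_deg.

crossed belt: β = asin((r1+r2)/C) = asin(12/64) = 10.8069°
wrap1 = wrap2 = π + 2β = 201.6138°

wrap2=201.61_deg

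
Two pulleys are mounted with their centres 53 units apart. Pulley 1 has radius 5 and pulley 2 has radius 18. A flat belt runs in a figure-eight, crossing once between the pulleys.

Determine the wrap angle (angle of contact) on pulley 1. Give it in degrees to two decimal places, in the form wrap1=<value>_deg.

wrap1=231.44_deg

crossed belt: β = asin((r1+r2)/C) = asin(23/53) = 25.7193°
wrap1 = wrap2 = π + 2β = 231.4386°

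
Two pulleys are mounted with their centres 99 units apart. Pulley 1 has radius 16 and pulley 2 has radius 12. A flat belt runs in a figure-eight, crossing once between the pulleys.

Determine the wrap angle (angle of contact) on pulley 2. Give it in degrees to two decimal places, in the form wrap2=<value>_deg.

crossed belt: β = asin((r1+r2)/C) = asin(28/99) = 16.4291°
wrap1 = wrap2 = π + 2β = 212.8582°

wrap2=212.86_deg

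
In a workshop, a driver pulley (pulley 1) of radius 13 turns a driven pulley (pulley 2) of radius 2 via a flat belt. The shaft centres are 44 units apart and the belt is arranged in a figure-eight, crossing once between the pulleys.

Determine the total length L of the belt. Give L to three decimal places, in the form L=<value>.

L=140.289

crossed belt: β = asin((r1+r2)/C) = asin(15/44) = 19.9323°
wrap1 = wrap2 = π + 2β = 219.8645°
tangent length = C·cosβ = 41.3642
L = (r1+r2)·wrap + 2·C·cosβ = 15·3.8374 + 2·41.3642 = 140.2889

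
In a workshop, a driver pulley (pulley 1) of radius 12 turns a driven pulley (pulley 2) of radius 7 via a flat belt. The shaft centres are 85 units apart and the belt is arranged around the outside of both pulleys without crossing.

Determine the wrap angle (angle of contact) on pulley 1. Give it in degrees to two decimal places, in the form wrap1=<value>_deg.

open belt: β = asin((r2−r1)/C) = asin(-5/85) = -3.3723°
wrap1 = π − 2β = 186.7446°
wrap2 = π + 2β = 173.2554°

wrap1=186.74_deg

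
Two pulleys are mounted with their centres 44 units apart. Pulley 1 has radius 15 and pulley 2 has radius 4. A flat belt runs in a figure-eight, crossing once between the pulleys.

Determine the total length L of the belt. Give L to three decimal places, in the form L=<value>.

crossed belt: β = asin((r1+r2)/C) = asin(19/44) = 25.5830°
wrap1 = wrap2 = π + 2β = 231.1660°
tangent length = C·cosβ = 39.6863
L = (r1+r2)·wrap + 2·C·cosβ = 19·4.0346 + 2·39.6863 = 156.0301

L=156.030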